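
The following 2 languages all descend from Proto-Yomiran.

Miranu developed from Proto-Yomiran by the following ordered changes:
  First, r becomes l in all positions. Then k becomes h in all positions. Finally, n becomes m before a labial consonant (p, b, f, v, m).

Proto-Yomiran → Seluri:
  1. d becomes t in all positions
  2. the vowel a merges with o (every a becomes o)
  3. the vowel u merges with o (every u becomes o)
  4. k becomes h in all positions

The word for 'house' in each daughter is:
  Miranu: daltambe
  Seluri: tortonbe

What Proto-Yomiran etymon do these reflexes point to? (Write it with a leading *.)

*dartanbe

Position 5: Miranu has a, Seluri has o. Miranu preserves a here (none of its changes turn any other segment into a), so the proto-segment is *a.
Position 6: Miranu has m, Seluri has n. Seluri preserves n here (none of its changes turn any other segment into n), so the proto-segment is *n.
Continuing position by position gives *dartanbe; check it forward:
Miranu: start from *dartanbe.
  rule 1 (unconditioned shift): dartanbe → daltanbe
  rule 2: no change — daltanbe
  rule 3 (nasal place assimilation): daltanbe → daltambe
  ⇒ Miranu daltambe
Seluri: *dartanbe
  dartanbe → tartanbe   [unconditioned shift]
  tartanbe → tortonbe   [vowel merger]
  tortonbe (rule 3 does not apply)
  tortonbe (rule 4 does not apply)
  giving Seluri tortonbe.
*dartanbe is the unique common source.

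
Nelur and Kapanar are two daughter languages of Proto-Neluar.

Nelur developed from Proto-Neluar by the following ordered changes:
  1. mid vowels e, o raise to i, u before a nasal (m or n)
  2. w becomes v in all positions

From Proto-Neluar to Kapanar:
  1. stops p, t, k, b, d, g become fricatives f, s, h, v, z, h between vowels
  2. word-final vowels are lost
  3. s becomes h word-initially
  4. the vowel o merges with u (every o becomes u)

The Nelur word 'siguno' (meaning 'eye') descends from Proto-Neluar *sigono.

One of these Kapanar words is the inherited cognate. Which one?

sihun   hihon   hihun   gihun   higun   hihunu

hihun

Kapanar: *sigono
  sigono → sihono   [intervocalic lenition]
  sihono → sihon   [apocope]
  sihon → hihon   [debuccalisation]
  hihon → hihun   [vowel merger]
  giving Kapanar hihun.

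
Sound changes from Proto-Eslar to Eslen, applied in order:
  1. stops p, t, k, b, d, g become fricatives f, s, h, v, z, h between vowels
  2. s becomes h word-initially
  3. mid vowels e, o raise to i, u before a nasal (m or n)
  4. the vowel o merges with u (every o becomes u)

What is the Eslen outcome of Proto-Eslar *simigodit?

Eslen: *simigodit
  simigodit → simihozit   [intervocalic lenition]
  simihozit → himihozit   [debuccalisation]
  himihozit (rule 3 does not apply)
  himihozit → himihuzit   [vowel merger]
  giving Eslen himihuzit.

himihuzit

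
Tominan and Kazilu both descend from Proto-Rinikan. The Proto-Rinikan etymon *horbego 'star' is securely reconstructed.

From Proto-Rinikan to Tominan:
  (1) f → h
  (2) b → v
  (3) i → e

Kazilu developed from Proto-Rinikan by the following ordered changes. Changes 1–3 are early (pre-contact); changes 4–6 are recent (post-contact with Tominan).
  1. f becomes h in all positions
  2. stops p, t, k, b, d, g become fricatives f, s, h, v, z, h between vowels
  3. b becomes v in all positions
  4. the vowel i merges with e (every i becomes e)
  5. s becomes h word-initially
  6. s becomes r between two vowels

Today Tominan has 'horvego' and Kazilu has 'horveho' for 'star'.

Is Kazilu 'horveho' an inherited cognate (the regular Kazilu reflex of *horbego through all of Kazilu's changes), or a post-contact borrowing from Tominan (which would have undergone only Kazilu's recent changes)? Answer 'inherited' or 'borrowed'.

If inherited, *horbego would pass through all of Kazilu's changes:
Kazilu: *horbego > horbeho > horveho  (by intervocalic lenition, unconditioned shift)
If borrowed from Tominan 'horvego' after the early changes, it would undergo only the recent ones:
  rule 4 (vowel merger): no change (horvego)
  rule 5 (debuccalisation): no change (horvego)
  rule 6 (rhotacism): no change (horvego)
  ⇒ as a loan: horvego
Kazilu 'horveho' matches the inherited outcome exactly, so it is an inherited cognate, not a loan.

inherited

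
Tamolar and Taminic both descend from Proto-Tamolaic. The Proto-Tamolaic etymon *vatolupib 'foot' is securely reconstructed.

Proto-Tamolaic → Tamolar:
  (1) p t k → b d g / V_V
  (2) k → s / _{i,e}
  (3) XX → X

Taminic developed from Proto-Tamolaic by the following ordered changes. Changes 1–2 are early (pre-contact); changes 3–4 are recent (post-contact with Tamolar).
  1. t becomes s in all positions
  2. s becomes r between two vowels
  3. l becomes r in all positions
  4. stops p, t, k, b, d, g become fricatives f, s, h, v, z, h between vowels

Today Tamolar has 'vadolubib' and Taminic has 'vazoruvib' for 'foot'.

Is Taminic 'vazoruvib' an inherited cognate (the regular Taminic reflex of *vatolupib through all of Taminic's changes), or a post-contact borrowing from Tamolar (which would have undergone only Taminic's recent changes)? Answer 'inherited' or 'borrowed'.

borrowed

If inherited, *vatolupib would pass through all of Taminic's changes:
Taminic: *vatolupib
  vatolupib → vasolupib   [unconditioned shift]
  vasolupib → varolupib   [rhotacism]
  varolupib → varorupib   [unconditioned shift]
  varorupib → varorufib   [intervocalic lenition]
  giving Taminic varorufib.
If borrowed from Tamolar 'vadolubib' after the early changes, it would undergo only the recent ones:
  rule 3 (unconditioned shift): vadolubib → vadorubib
  rule 4 (intervocalic lenition): vadorubib → vazoruvib
  ⇒ as a loan: vazoruvib
Taminic 'vazoruvib' matches the loan outcome 'vazoruvib', not the inherited 'varorufib' — it skipped the early Taminic changes, so it was borrowed from Tamolar.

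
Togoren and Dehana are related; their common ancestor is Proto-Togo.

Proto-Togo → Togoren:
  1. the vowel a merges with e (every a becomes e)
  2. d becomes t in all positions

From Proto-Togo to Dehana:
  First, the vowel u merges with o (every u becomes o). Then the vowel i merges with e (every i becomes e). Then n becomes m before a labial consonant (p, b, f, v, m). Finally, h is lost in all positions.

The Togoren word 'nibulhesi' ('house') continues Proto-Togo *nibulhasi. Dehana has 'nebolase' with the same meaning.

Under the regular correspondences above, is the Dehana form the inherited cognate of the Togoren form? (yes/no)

Derive the expected Dehana reflex of *nibulhasi:
Dehana: *nibulhasi
  nibulhasi → nibolhasi   [vowel merger]
  nibolhasi → nebolhase   [vowel merger]
  nebolhase (rule 3 does not apply)
  nebolhase → nebolase   [h-loss]
  giving Dehana nebolase.
Dehana 'nebolase' matches the regular reflex exactly, so the pair is cognate.

yes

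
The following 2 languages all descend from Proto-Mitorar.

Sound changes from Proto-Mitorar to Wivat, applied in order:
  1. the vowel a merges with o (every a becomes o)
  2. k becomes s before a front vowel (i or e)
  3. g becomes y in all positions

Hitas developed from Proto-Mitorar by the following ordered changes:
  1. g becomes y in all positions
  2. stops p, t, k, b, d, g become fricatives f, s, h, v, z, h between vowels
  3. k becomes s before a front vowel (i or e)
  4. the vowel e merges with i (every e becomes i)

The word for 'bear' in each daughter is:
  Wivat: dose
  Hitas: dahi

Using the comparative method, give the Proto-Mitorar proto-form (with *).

*dake

Position 3: Wivat has s, Hitas has h. Taking the neighbouring segments as reconstructed: Wivat s could go back to *k or *s; Hitas h could go back to *k or *h — the one source consistent with every daughter is *k.
Position 2: Wivat has o, Hitas has a. Hitas preserves a here (none of its changes turn any other segment into a), so the proto-segment is *a.
Position 4: Wivat has e, Hitas has i. Wivat preserves e here (none of its changes turn any other segment into e), so the proto-segment is *e.
The remaining positions agree across the daughters. Check the candidate against every language:
Wivat: *dake
  dake → doke   [vowel merger]
  doke → dose   [palatalisation]
  dose (rule 3 does not apply)
  giving Wivat dose.
Hitas: start from *dake.
  rule 1: no change — dake
  rule 2 (intervocalic lenition): dake → dahe
  rule 3: no change — dahe
  rule 4 (vowel merger): dahe → dahi
  ⇒ Hitas dahi
*dake is the unique common source.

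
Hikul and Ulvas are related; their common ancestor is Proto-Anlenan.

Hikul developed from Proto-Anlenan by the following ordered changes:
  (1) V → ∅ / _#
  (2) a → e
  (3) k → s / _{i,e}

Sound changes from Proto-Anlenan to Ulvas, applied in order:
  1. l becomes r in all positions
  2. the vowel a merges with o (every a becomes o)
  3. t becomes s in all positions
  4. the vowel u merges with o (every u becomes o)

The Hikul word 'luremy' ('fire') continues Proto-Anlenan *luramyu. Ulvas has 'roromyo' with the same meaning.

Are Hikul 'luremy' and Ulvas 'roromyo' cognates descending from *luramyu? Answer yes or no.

Derive the expected Ulvas reflex of *luramyu:
Ulvas: *luramyu
  luramyu → ruramyu   [unconditioned shift]
  ruramyu → ruromyu   [vowel merger]
  ruromyu (rule 3 does not apply)
  ruromyu → roromyo   [vowel merger]
  giving Ulvas roromyo.
Ulvas 'roromyo' matches the regular reflex exactly, so the pair is cognate.

yes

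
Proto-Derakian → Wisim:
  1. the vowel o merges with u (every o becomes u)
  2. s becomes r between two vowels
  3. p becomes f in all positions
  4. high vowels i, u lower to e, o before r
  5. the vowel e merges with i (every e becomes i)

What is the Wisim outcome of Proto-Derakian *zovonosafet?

Wisim: start from *zovonosafet.
  rule 1 (vowel merger): zovonosafet → zuvunusafet
  rule 2 (rhotacism): zuvunusafet → zuvunurafet
  rule 3: no change — zuvunurafet
  rule 4 (pre-rhotic lowering): zuvunurafet → zuvunorafet
  rule 5 (vowel merger): zuvunorafet → zuvunorafit
  ⇒ Wisim zuvunorafit

zuvunorafit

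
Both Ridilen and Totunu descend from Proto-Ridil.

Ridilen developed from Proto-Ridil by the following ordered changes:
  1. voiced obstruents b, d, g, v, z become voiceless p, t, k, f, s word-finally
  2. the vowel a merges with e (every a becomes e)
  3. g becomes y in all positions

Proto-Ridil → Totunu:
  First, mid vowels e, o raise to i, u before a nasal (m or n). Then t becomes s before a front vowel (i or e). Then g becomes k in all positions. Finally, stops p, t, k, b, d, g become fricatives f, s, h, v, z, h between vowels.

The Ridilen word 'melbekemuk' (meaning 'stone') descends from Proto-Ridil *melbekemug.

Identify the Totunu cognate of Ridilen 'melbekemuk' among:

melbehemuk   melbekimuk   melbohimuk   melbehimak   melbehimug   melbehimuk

Totunu: *melbekemug > melbekimug > melbekimuk > melbehimuk  (by pre-nasal raising, unconditioned shift, intervocalic lenition)
Among the options, 'melbehimuk' alone shows every Totunu change applied in order.

melbehimuk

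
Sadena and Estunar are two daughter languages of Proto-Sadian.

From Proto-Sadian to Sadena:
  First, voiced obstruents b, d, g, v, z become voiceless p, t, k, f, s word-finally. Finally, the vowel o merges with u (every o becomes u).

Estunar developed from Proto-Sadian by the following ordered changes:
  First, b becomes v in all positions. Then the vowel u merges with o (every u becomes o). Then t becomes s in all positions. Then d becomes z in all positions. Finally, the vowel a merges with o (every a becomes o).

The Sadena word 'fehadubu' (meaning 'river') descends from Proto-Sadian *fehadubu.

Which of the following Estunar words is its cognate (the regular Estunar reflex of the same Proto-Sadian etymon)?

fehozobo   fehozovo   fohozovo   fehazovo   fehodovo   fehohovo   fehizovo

fehozovo

Estunar: *fehadubu
  fehadubu → fehaduvu   [unconditioned shift]
  fehaduvu → fehadovo   [vowel merger]
  fehadovo (rule 3 does not apply)
  fehadovo → fehazovo   [unconditioned shift]
  fehazovo → fehozovo   [vowel merger]
  giving Estunar fehozovo.
Only 'fehozovo' matches the regular Estunar development of *fehadubu.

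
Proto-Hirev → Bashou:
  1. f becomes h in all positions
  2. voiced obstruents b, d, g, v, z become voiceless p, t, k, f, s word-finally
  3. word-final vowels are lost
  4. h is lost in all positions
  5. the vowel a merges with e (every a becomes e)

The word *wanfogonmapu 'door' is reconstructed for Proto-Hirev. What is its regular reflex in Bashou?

wenogonmep

Bashou: start from *wanfogonmapu.
  rule 1 (unconditioned shift): wanfogonmapu → wanhogonmapu
  rule 2: no change — wanhogonmapu
  rule 3 (apocope): wanhogonmapu → wanhogonmap
  rule 4 (h-loss): wanhogonmap → wanogonmap
  rule 5 (vowel merger): wanogonmap → wenogonmep
  ⇒ Bashou wenogonmep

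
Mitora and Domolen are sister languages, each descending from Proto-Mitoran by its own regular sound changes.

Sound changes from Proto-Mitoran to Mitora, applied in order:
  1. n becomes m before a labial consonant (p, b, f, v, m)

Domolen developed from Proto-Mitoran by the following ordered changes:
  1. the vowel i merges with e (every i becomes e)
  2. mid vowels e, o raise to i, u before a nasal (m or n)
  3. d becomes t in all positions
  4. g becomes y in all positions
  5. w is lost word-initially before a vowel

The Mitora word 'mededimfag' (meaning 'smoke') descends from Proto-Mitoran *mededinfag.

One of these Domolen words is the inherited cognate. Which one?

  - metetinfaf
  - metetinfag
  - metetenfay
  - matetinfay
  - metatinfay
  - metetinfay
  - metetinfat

Domolen: *mededinfag
  mededinfag → mededenfag   [vowel merger]
  mededenfag → mededinfag   [pre-nasal raising]
  mededinfag → metetinfag   [unconditioned shift]
  metetinfag → metetinfay   [unconditioned shift]
  metetinfay (rule 5 does not apply)
  giving Domolen metetinfay.
Among the options, 'metetinfay' alone shows every Domolen change applied in order.

metetinfay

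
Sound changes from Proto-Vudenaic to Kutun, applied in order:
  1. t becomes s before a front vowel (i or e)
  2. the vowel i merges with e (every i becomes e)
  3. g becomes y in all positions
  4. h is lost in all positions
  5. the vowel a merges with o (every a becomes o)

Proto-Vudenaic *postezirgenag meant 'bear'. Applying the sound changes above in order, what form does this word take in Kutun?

Kutun: *postezirgenag
  postezirgenag → possezirgenag   [palatalisation]
  possezirgenag → possezergenag   [vowel merger]
  possezergenag → possezeryenay   [unconditioned shift]
  possezeryenay (rule 4 does not apply)
  possezeryenay → possezeryenoy   [vowel merger]
  giving Kutun possezeryenoy.

possezeryenoy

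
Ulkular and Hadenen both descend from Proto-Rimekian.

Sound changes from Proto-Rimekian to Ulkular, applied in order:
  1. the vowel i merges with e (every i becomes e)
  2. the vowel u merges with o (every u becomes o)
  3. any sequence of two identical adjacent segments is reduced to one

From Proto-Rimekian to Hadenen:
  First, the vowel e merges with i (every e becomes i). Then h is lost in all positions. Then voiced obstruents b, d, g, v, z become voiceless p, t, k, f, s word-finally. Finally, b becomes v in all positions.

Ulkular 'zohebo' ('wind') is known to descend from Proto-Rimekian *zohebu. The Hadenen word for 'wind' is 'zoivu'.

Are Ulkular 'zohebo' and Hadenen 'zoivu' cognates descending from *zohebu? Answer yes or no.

Derive the expected Hadenen reflex of *zohebu:
Hadenen: start from *zohebu.
  rule 1 (vowel merger): zohebu → zohibu
  rule 2 (h-loss): zohibu → zoibu
  rule 3: no change — zoibu
  rule 4 (unconditioned shift): zoibu → zoivu
  ⇒ Hadenen zoivu
Hadenen 'zoivu' matches the regular reflex exactly, so the pair is cognate.

yes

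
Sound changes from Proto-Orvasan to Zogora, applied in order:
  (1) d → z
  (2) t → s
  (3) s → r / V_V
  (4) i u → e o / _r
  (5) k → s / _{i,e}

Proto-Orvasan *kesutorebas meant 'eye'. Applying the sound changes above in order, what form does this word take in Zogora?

serororebas

Zogora: start from *kesutorebas.
  rule 1: no change — kesutorebas
  rule 2 (unconditioned shift): kesutorebas → kesusorebas
  rule 3 (rhotacism): kesusorebas → kerurorebas
  rule 4 (pre-rhotic lowering): kerurorebas → kerororebas
  rule 5 (palatalisation): kerororebas → serororebas
  ⇒ Zogora serororebas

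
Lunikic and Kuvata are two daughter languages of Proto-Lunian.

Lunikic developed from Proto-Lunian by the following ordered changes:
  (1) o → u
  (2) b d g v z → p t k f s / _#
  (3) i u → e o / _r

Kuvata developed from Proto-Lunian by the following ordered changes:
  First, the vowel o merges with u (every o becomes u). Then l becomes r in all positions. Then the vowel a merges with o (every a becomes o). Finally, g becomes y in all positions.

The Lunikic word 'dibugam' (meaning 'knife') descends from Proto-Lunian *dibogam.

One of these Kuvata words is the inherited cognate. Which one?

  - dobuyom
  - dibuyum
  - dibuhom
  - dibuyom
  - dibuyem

dibuyom

Kuvata: start from *dibogam.
  rule 1 (vowel merger): dibogam → dibugam
  rule 2: no change — dibugam
  rule 3 (vowel merger): dibugam → dibugom
  rule 4 (unconditioned shift): dibugom → dibuyom
  ⇒ Kuvata dibuyom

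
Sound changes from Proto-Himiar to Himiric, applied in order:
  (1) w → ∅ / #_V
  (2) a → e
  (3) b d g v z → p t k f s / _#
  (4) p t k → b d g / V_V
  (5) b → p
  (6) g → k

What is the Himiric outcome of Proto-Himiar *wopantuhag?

opentuhek

Himiric: start from *wopantuhag.
  rule 1 (glide loss): wopantuhag → opantuhag
  rule 2 (vowel merger): opantuhag → opentuheg
  rule 3 (final devoicing): opentuheg → opentuhek
  rule 4 (intervocalic voicing): opentuhek → obentuhek
  rule 5 (unconditioned shift): obentuhek → opentuhek
  rule 6: no change — opentuhek
  ⇒ Himiric opentuhek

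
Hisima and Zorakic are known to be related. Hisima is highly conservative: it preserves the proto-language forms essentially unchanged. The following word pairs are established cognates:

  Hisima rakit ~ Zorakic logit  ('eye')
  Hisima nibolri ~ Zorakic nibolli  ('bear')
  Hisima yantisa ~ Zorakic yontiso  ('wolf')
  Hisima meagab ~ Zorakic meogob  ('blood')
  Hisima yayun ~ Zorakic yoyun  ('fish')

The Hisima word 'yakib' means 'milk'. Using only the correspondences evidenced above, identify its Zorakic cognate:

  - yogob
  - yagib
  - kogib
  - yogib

rakit ~ logit, yayun ~ yoyun — Hisima a corresponds to Zorakic o after a consonant, before a consonant other than r, m, n, p, b, f, v.
rakit ~ logit — Hisima k corresponds to Zorakic g between vowels (before a front vowel).
Applying these to Hisima 'yakib':
  yakib → yokib   (a→o after a consonant, before a consonant other than r, m, n, p, b, f, v)
  yokib → yogib   (k→g between vowels (before a front vowel))
So the Zorakic cognate is 'yogib'.

yogib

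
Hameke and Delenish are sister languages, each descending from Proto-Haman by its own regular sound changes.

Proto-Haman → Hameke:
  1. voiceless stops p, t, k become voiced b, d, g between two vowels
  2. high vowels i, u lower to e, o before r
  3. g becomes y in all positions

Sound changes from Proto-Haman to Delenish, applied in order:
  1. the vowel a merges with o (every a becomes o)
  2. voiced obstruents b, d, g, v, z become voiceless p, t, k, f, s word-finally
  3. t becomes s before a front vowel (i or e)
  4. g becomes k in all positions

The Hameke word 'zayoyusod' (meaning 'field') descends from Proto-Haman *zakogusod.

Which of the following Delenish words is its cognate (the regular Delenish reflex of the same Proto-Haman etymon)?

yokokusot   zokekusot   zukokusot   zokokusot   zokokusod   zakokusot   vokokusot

zokokusot

Delenish: start from *zakogusod.
  rule 1 (vowel merger): zakogusod → zokogusod
  rule 2 (final devoicing): zokogusod → zokogusot
  rule 3: no change — zokogusot
  rule 4 (unconditioned shift): zokogusot → zokokusot
  ⇒ Delenish zokokusot
Only 'zokokusot' matches the regular Delenish development of *zakogusod.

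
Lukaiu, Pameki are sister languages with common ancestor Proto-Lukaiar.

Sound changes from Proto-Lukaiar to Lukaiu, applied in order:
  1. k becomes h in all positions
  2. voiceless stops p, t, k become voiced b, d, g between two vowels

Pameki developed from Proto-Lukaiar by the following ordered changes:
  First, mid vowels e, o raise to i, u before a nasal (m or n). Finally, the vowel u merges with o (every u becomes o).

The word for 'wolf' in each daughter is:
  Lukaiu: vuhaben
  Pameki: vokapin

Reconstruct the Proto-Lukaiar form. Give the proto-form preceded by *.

Position 6: Lukaiu has e, Pameki has i. Lukaiu preserves e here (none of its changes turn any other segment into e), so the proto-segment is *e.
Position 5: Lukaiu has b, Pameki has p. Pameki preserves p here (none of its changes turn any other segment into p), so the proto-segment is *p.
Verify the candidate proto-form against each daughter:
Lukaiu: *vukapen
  vukapen → vuhapen   [unconditioned shift]
  vuhapen → vuhaben   [intervocalic voicing]
  giving Lukaiu vuhaben.
Pameki: *vukapen > vukapin > vokapin  (by pre-nasal raising, vowel merger)
No other proto-form is consistent with every reflex, so the reconstruction is *vukapen.

*vukapen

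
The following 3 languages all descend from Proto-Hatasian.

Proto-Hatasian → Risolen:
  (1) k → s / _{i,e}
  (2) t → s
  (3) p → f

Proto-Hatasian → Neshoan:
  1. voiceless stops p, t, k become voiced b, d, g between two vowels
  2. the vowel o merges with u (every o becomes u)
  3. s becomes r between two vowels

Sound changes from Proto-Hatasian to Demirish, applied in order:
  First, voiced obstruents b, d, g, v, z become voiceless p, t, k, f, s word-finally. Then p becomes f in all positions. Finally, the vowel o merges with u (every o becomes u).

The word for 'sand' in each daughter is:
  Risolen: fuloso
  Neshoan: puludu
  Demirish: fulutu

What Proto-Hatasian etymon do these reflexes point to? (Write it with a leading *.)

*puloto

Position 1: Risolen has f, Neshoan has p, Demirish has f. Neshoan preserves p here (none of its changes turn any other segment into p), so the proto-segment is *p.
Position 5: Risolen has s, Neshoan has d, Demirish has t. Taking the neighbouring segments as reconstructed: Risolen s could go back to *t or *s; Neshoan d could go back to *t or *d; Demirish t can only go back to *t — the one source consistent with every daughter is *t.
Continuing position by position gives *puloto; check it forward:
Risolen: start from *puloto.
  rule 1: no change — puloto
  rule 2 (unconditioned shift): puloto → puloso
  rule 3 (unconditioned shift): puloso → fuloso
  ⇒ Risolen fuloso
Neshoan: *puloto > pulodo > puludu  (by intervocalic voicing, vowel merger)
Demirish: start from *puloto.
  rule 1: no change — puloto
  rule 2 (unconditioned shift): puloto → fuloto
  rule 3 (vowel merger): fuloto → fulutu
  ⇒ Demirish fulutu
No other proto-form is consistent with every reflex, so the reconstruction is *puloto.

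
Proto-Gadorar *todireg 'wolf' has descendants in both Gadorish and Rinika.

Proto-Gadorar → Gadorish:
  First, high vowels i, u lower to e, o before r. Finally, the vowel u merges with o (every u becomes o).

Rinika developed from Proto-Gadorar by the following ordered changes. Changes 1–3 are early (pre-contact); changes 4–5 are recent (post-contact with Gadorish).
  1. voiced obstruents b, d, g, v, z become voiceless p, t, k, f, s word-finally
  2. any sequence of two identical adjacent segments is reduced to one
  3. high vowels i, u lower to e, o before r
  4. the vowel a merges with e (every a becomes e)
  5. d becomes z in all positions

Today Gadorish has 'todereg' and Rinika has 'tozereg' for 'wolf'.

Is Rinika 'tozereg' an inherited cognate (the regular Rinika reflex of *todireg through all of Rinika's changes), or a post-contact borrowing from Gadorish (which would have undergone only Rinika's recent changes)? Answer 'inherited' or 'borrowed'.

If inherited, *todireg would pass through all of Rinika's changes:
Rinika: *todireg > todirek > toderek > tozerek  (by final devoicing, pre-rhotic lowering, unconditioned shift)
If borrowed from Gadorish 'todereg' after the early changes, it would undergo only the recent ones:
  rule 4 (vowel merger): no change (todereg)
  rule 5 (unconditioned shift): todereg → tozereg
  ⇒ as a loan: tozereg
Rinika 'tozereg' matches the loan outcome 'tozereg', not the inherited 'tozerek' — it skipped the early Rinika changes, so it was borrowed from Gadorish.

borrowed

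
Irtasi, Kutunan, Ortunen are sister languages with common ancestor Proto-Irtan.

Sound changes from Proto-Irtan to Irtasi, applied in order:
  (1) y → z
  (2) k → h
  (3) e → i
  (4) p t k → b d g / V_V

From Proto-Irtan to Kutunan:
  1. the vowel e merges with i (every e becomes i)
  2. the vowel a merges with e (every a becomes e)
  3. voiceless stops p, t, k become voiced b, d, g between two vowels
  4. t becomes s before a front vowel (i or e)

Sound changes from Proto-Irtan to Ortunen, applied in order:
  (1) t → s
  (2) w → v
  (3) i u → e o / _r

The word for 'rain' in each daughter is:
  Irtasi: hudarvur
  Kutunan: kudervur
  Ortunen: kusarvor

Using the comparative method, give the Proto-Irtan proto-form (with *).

Position 3: Irtasi has d, Kutunan has d, Ortunen has s. Taking the neighbouring segments as reconstructed: Irtasi d could go back to *t or *d; Kutunan d could go back to *t or *d; Ortunen s could go back to *t or *s — the one source consistent with every daughter is *t.
Position 4: Irtasi has a, Kutunan has e, Ortunen has a. Irtasi preserves a here (none of its changes turn any other segment into a), so the proto-segment is *a.
Position 1: Irtasi has h, Kutunan has k, Ortunen has k. Kutunan preserves k here (none of its changes turn any other segment into k), so the proto-segment is *k.
This points to *kutarvur. Verify forward in each daughter:
Irtasi: start from *kutarvur.
  rule 1: no change — kutarvur
  rule 2 (unconditioned shift): kutarvur → hutarvur
  rule 3: no change — hutarvur
  rule 4 (intervocalic voicing): hutarvur → hudarvur
  ⇒ Irtasi hudarvur
Kutunan: *kutarvur
  kutarvur (rule 1 does not apply)
  kutarvur → kutervur   [vowel merger]
  kutervur → kudervur   [intervocalic voicing]
  kudervur (rule 4 does not apply)
  giving Kutunan kudervur.
Ortunen: *kutarvur > kusarvur > kusarvor  (by unconditioned shift, pre-rhotic lowering)
Only *kutarvur yields all of Irtasi hudarvur, Kutunan kudervur, Ortunen kusarvor.

*kutarvur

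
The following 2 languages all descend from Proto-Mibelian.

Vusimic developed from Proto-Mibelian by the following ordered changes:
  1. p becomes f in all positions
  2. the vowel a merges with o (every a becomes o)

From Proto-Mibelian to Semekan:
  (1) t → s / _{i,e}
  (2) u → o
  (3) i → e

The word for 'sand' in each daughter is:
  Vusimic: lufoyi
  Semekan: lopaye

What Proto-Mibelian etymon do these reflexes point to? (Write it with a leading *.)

Position 4: Vusimic has o, Semekan has a. Semekan preserves a here (none of its changes turn any other segment into a), so the proto-segment is *a.
Position 6: Vusimic has i, Semekan has e. Vusimic preserves i here (none of its changes turn any other segment into i), so the proto-segment is *i.
Verify the candidate proto-form against each daughter:
Vusimic: *lupayi > lufayi > lufoyi  (by unconditioned shift, vowel merger)
Semekan: *lupayi > lopayi > lopaye  (by vowel merger, vowel merger)
Only *lupayi yields all of Vusimic lufoyi, Semekan lopaye.

*lupayi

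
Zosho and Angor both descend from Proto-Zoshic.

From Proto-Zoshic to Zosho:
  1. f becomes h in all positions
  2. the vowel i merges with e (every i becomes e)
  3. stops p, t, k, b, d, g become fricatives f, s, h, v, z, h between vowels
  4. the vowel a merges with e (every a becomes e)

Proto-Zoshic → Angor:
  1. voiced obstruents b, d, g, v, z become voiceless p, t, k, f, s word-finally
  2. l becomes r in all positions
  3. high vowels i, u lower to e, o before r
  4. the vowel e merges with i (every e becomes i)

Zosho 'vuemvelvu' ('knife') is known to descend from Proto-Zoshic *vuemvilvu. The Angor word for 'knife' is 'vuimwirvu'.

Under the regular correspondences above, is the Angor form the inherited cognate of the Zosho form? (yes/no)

no

Derive the expected Angor reflex of *vuemvilvu:
Angor: *vuemvilvu
  vuemvilvu (rule 1 does not apply)
  vuemvilvu → vuemvirvu   [unconditioned shift]
  vuemvirvu → vuemvervu   [pre-rhotic lowering]
  vuemvervu → vuimvirvu   [vowel merger]
  giving Angor vuimvirvu.
The regular Angor reflex would be 'vuimvirvu', but the attested form is 'vuimwirvu'. The correspondence is irregular, so they are not cognates (the Angor form has a different source).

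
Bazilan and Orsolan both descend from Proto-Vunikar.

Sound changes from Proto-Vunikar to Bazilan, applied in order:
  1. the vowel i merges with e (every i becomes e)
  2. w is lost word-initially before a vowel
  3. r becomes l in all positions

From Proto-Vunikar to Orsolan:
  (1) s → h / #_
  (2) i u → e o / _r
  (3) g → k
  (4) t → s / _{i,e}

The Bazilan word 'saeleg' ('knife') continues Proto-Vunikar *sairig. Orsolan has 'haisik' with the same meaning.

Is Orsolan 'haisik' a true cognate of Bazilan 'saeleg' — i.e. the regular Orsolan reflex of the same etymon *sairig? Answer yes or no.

Derive the expected Orsolan reflex of *sairig:
Orsolan: *sairig > hairig > haerig > haerik  (by debuccalisation, pre-rhotic lowering, unconditioned shift)
The regular Orsolan reflex would be 'haerik', but the attested form is 'haisik'. The correspondence is irregular, so they are not cognates (the Orsolan form has a different source).

no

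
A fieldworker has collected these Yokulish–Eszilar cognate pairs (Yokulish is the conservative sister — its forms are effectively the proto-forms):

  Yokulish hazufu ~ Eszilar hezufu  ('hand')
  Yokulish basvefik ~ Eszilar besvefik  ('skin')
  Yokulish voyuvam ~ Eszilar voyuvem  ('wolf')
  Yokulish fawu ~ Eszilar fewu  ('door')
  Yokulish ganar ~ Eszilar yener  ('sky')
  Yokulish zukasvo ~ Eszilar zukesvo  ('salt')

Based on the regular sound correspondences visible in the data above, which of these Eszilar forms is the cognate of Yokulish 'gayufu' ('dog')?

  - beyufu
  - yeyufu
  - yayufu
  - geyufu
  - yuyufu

yeyufu

ganar ~ yener — Yokulish g corresponds to Eszilar y word-initially before a back vowel.
hazufu ~ hezufu, basvefik ~ besvefik — Yokulish a corresponds to Eszilar e after a consonant, before a consonant other than r, m, n, p, b, f, v.
Applying these to Yokulish 'gayufu':
  gayufu → yayufu   (g→y word-initially before a back vowel)
  yayufu → yeyufu   (a→e after a consonant, before a consonant other than r, m, n, p, b, f, v)
So the Eszilar cognate is 'yeyufu'.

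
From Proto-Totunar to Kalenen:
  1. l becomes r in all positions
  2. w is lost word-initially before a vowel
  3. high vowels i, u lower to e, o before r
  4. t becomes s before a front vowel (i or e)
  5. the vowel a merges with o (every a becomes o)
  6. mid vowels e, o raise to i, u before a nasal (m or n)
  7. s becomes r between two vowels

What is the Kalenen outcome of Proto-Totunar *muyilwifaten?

muyerwiforin

Kalenen: start from *muyilwifaten.
  rule 1 (unconditioned shift): muyilwifaten → muyirwifaten
  rule 2: no change — muyirwifaten
  rule 3 (pre-rhotic lowering): muyirwifaten → muyerwifaten
  rule 4 (palatalisation): muyerwifaten → muyerwifasen
  rule 5 (vowel merger): muyerwifasen → muyerwifosen
  rule 6 (pre-nasal raising): muyerwifosen → muyerwifosin
  rule 7 (rhotacism): muyerwifosin → muyerwiforin
  ⇒ Kalenen muyerwiforin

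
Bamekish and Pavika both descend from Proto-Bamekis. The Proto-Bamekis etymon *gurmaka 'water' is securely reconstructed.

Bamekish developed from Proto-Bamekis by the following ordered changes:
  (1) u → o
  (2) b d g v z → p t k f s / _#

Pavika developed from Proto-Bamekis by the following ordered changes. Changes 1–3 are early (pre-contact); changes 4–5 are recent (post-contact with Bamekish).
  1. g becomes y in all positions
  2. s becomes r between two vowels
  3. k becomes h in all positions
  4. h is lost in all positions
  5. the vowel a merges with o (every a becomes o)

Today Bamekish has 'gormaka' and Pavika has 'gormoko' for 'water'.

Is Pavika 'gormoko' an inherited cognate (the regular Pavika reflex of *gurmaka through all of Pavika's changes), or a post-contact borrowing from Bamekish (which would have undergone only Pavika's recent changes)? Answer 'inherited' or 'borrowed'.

If inherited, *gurmaka would pass through all of Pavika's changes:
Pavika: start from *gurmaka.
  rule 1 (unconditioned shift): gurmaka → yurmaka
  rule 2: no change — yurmaka
  rule 3 (unconditioned shift): yurmaka → yurmaha
  rule 4 (h-loss): yurmaha → yurmaa
  rule 5 (vowel merger): yurmaa → yurmoo
  ⇒ Pavika yurmoo
If borrowed from Bamekish 'gormaka' after the early changes, it would undergo only the recent ones:
  rule 4 (h-loss): no change (gormaka)
  rule 5 (vowel merger): gormaka → gormoko
  ⇒ as a loan: gormoko
Pavika 'gormoko' matches the loan outcome 'gormoko', not the inherited 'yurmoo' — it skipped the early Pavika changes, so it was borrowed from Bamekish.

borrowed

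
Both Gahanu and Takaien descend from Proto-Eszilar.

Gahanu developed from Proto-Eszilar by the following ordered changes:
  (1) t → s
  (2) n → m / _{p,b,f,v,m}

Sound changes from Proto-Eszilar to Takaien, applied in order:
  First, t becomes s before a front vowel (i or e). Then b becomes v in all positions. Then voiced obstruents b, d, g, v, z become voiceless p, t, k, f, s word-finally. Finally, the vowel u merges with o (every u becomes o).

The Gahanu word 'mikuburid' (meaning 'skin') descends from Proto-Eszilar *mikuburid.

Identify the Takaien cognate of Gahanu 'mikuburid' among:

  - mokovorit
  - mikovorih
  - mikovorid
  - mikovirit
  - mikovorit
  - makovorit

mikovorit

Takaien: start from *mikuburid.
  rule 1: no change — mikuburid
  rule 2 (unconditioned shift): mikuburid → mikuvurid
  rule 3 (final devoicing): mikuvurid → mikuvurit
  rule 4 (vowel merger): mikuvurit → mikovorit
  ⇒ Takaien mikovorit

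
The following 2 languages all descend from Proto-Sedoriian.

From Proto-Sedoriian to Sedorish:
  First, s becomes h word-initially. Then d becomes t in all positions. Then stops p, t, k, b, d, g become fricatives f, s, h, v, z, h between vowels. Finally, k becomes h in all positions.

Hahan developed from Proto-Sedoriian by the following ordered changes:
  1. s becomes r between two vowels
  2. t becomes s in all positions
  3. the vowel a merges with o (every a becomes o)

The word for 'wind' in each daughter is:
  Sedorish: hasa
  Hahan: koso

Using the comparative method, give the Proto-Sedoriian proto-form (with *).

*kata

Position 2: Sedorish has a, Hahan has o. Sedorish preserves a here (none of its changes turn any other segment into a), so the proto-segment is *a.
Position 4: Sedorish has a, Hahan has o. Sedorish preserves a here (none of its changes turn any other segment into a), so the proto-segment is *a.
Position 3: Sedorish has s, Hahan has s. Taking the neighbouring segments as reconstructed: Sedorish s could go back to *t or *d or *s; Hahan s can only go back to *t — the one source consistent with every daughter is *t.
Verify the candidate proto-form against each daughter:
Sedorish: *kata
  kata (rule 1 does not apply)
  kata (rule 2 does not apply)
  kata → kasa   [intervocalic lenition]
  kasa → hasa   [unconditioned shift]
  giving Sedorish hasa.
Hahan: *kata > kasa > koso  (by unconditioned shift, vowel merger)
Only *kata yields all of Sedorish hasa, Hahan koso.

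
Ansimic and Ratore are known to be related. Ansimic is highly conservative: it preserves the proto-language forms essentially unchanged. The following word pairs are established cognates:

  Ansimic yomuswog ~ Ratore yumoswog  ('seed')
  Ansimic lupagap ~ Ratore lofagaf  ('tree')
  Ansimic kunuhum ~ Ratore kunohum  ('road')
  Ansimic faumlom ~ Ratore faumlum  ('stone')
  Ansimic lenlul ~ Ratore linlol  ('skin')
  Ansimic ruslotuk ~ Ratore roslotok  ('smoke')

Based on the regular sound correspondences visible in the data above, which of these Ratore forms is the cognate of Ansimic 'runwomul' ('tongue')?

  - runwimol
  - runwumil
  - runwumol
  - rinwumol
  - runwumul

yomuswog ~ yumoswog, faumlom ~ faumlum — Ansimic o corresponds to Ratore u after a consonant, before a nasal.
yomuswog ~ yumoswog, kunuhum ~ kunohum — Ansimic u corresponds to Ratore o after a consonant, before a consonant other than r, m, n, p, b, f, v.
Applying these to Ansimic 'runwomul':
  runwomul → runwumul   (o→u after a consonant, before a nasal)
  runwumul → runwumol   (u→o after a consonant, before a consonant other than r, m, n, p, b, f, v)
So the Ratore cognate is 'runwumol'.

runwumol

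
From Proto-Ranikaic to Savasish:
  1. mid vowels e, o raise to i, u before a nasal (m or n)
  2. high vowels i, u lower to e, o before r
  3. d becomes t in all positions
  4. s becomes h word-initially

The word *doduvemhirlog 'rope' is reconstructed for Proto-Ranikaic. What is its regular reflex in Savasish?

totuvimherlog

Savasish: *doduvemhirlog
  doduvemhirlog → doduvimhirlog   [pre-nasal raising]
  doduvimhirlog → doduvimherlog   [pre-rhotic lowering]
  doduvimherlog → totuvimherlog   [unconditioned shift]
  totuvimherlog (rule 4 does not apply)
  giving Savasish totuvimherlog.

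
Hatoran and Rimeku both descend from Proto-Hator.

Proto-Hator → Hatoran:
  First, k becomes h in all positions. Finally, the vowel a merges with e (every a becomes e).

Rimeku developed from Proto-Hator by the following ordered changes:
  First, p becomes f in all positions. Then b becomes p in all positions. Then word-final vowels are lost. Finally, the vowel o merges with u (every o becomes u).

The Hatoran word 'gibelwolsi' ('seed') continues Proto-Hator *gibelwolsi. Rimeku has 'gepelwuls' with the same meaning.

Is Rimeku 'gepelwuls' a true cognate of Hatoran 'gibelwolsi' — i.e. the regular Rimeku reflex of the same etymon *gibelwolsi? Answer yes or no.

Derive the expected Rimeku reflex of *gibelwolsi:
Rimeku: *gibelwolsi > gipelwolsi > gipelwols > gipelwuls  (by unconditioned shift, apocope, vowel merger)
The regular Rimeku reflex would be 'gipelwuls', but the attested form is 'gepelwuls'. The correspondence is irregular, so they are not cognates (the Rimeku form has a different source).

no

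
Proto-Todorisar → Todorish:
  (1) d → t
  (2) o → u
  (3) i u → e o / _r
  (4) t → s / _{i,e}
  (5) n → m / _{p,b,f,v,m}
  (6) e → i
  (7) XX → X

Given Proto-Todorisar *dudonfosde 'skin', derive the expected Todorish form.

tutumfusi

Todorish: *dudonfosde > tutonfoste > tutunfuste > tutunfusse > tutumfusse > tutumfussi > tutumfusi  (by unconditioned shift, vowel merger, palatalisation, nasal place assimilation, vowel merger, degemination)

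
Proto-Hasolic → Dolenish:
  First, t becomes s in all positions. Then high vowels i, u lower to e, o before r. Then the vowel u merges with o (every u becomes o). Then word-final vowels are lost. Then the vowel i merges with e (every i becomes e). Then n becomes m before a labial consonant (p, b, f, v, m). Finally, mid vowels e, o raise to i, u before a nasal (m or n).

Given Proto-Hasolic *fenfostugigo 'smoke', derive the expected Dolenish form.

fimfossogeg

Dolenish: start from *fenfostugigo.
  rule 1 (unconditioned shift): fenfostugigo → fenfossugigo
  rule 2: no change — fenfossugigo
  rule 3 (vowel merger): fenfossugigo → fenfossogigo
  rule 4 (apocope): fenfossogigo → fenfossogig
  rule 5 (vowel merger): fenfossogig → fenfossogeg
  rule 6 (nasal place assimilation): fenfossogeg → femfossogeg
  rule 7 (pre-nasal raising): femfossogeg → fimfossogeg
  ⇒ Dolenish fimfossogeg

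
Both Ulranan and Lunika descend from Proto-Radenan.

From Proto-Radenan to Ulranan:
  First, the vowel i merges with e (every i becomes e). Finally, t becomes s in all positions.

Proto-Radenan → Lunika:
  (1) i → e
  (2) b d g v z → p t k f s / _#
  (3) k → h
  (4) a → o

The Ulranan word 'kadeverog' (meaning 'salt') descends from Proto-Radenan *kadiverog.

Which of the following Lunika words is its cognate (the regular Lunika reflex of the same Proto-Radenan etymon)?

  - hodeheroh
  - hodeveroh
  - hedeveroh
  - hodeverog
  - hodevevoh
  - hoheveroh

Lunika: *kadiverog
  kadiverog → kadeverog   [vowel merger]
  kadeverog → kadeverok   [final devoicing]
  kadeverok → hadeveroh   [unconditioned shift]
  hadeveroh → hodeveroh   [vowel merger]
  giving Lunika hodeveroh.
The other candidates each miss or misapply at least one Lunika change.

hodeveroh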